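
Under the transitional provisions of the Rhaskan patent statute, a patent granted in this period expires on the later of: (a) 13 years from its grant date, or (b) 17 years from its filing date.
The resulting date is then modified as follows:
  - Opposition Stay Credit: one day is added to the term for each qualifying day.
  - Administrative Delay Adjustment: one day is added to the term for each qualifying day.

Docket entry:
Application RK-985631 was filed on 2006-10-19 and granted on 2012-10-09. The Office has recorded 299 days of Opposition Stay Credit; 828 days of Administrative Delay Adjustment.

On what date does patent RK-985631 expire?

(a) grant + 13 years → 9 October 2025.
(b) filing + 17 years → 19 October 2023.
Later of the two: 9 October 2025.
Opposition Stay Credit: +299 days → 4 August 2026.
Administrative Delay Adjustment: +828 days → 9 November 2028.

November 9, 2028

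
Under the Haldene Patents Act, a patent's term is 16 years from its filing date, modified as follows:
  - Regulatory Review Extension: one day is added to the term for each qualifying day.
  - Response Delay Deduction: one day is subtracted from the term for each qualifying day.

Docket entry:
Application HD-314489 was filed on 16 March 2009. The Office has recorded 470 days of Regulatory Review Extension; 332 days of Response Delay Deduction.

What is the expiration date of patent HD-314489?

Base term: filing date + 16 years → 16 March 2025.
Regulatory Review Extension: +470 days → 29 June 2026.
Response Delay Deduction: −332 days → 1 August 2025.

2025-08-01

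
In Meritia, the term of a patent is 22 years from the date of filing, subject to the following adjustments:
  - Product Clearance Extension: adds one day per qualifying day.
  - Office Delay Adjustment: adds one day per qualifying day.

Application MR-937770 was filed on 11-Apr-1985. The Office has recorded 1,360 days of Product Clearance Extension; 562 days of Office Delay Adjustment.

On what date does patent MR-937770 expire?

Base term: filing date + 22 years → 11 April 2007.
Product Clearance Extension: +1360 days → 31 December 2010.
Office Delay Adjustment: +562 days → 15 July 2012.

2012-07-15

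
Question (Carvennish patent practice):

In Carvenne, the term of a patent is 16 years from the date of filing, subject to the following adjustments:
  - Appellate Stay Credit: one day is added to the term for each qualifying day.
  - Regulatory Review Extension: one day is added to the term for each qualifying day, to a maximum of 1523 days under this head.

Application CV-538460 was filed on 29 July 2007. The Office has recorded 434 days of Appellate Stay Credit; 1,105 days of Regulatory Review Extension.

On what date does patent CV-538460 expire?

Base term: filing date + 16 years → 29 July 2023.
Appellate Stay Credit: +434 days → 5 October 2024.
Regulatory Review Extension: 1105 days (within the 1523-day cap) → +1105 days → 15 October 2027.

2027-10-15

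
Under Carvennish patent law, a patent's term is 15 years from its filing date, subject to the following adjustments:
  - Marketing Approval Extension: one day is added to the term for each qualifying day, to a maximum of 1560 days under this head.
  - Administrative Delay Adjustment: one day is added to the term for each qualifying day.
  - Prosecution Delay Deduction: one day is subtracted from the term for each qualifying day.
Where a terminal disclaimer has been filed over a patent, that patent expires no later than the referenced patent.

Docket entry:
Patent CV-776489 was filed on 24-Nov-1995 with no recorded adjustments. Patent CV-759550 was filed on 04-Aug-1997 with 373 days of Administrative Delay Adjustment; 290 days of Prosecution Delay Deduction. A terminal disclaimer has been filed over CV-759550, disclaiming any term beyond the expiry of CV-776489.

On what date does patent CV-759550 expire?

Natural term of CV-759550:
  Base: filing + 15 years → 4 August 2012.
  Administrative Delay Adjustment: +373 days → 12 August 2013.
  Prosecution Delay Deduction: −290 days → 26 October 2012.
Expiry of referenced patent CV-776489:
  Base: filing + 15 years → 24 November 2010.
Terminal disclaimer: CV-759550 expires on the earlier of 26 October 2012 and 24 November 2010.

2010-11-24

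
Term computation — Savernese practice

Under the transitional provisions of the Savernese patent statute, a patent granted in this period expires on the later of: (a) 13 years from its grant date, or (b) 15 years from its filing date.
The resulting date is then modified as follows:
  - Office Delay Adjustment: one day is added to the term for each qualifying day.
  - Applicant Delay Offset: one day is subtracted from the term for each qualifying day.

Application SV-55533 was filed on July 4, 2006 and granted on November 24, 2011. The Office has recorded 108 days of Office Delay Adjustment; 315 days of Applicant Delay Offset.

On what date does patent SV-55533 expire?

(a) grant + 13 years → 24 November 2024.
(b) filing + 15 years → 4 July 2021.
Later of the two: 24 November 2024.
Office Delay Adjustment: +108 days → 12 March 2025.
Applicant Delay Offset: −315 days → 1 May 2024.

May 1, 2024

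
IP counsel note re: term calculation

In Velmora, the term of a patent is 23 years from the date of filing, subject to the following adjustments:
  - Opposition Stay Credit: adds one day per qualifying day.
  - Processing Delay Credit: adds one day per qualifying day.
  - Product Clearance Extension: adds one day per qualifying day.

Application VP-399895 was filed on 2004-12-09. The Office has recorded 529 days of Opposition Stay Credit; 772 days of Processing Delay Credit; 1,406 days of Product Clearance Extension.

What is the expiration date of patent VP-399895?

Base term: filing date + 23 years → 9 December 2027.
Opposition Stay Credit: +529 days → 21 May 2029.
Processing Delay Credit: +772 days → 2 July 2031.
Product Clearance Extension: +1406 days → 8 May 2035.

May 8, 2035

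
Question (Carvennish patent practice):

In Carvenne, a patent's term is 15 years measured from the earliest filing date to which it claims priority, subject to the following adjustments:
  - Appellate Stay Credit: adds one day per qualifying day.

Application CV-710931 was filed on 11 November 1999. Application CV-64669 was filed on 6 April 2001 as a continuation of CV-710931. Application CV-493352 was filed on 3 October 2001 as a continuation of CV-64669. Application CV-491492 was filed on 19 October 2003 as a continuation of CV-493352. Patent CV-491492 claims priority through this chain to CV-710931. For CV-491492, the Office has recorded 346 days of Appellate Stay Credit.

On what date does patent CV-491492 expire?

October 23, 2015

Earliest priority filing: 11 November 1999.
Base term: 11 November 1999 + 15 years → 11 November 2014.
Appellate Stay Credit: +346 days → 23 October 2015.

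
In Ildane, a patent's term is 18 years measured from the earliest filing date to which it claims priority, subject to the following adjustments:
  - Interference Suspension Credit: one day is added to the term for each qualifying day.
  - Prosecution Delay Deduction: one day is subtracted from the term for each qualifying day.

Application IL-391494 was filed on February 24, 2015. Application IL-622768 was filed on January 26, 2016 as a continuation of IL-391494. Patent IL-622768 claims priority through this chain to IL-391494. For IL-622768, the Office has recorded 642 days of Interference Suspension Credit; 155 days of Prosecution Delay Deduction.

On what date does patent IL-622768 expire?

2034-06-26

Earliest priority filing: 24 February 2015.
Base term: 24 February 2015 + 18 years → 24 February 2033.
Interference Suspension Credit: +642 days → 28 November 2034.
Prosecution Delay Deduction: −155 days → 26 June 2034.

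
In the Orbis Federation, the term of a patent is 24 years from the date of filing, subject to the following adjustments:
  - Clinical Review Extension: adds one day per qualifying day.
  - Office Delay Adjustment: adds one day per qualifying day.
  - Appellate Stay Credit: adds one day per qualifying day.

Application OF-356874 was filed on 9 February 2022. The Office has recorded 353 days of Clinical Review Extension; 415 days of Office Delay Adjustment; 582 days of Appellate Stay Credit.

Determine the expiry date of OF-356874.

2049-10-21

Base term: filing date + 24 years → 9 February 2046.
Clinical Review Extension: +353 days → 28 January 2047.
Office Delay Adjustment: +415 days → 18 March 2048.
Appellate Stay Credit: +582 days → 21 October 2049.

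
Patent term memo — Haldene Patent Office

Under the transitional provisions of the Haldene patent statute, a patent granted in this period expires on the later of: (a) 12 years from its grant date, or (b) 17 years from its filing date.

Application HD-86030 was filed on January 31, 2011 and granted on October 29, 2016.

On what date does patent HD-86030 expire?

(a) grant + 12 years → 29 October 2028.
(b) filing + 17 years → 31 January 2028.
Later of the two: 29 October 2028.

October 29, 2028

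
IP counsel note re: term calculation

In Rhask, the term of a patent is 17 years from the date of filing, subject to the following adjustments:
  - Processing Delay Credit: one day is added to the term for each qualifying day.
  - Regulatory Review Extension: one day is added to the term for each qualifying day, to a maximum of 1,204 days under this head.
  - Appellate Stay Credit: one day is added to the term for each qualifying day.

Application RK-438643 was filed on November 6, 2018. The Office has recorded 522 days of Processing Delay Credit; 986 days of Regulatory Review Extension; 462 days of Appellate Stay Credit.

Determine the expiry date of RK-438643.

2041-03-29

Base term: filing date + 17 years → 6 November 2035.
Processing Delay Credit: +522 days → 11 April 2037.
Regulatory Review Extension: 986 days (within the 1204-day cap) → +986 days → 23 December 2039.
Appellate Stay Credit: +462 days → 29 March 2041.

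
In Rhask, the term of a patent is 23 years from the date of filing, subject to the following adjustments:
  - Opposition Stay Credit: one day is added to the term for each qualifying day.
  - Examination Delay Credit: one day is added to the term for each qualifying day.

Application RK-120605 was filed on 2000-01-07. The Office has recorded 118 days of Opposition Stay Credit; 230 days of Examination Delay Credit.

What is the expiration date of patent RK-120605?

Base term: filing date + 23 years → 7 January 2023.
Opposition Stay Credit: +118 days → 5 May 2023.
Examination Delay Credit: +230 days → 21 December 2023.

December 21, 2023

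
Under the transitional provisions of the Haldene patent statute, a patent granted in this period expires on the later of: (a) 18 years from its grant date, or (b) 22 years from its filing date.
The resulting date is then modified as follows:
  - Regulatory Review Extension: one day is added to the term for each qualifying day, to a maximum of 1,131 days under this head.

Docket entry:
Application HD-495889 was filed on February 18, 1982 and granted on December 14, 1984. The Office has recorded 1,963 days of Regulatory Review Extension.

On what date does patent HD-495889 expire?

March 25, 2007

(a) grant + 18 years → 14 December 2002.
(b) filing + 22 years → 18 February 2004.
Later of the two: 18 February 2004.
Regulatory Review Extension: 1963 days claimed exceeds the 1131-day cap, so +1131 days → 25 March 2007.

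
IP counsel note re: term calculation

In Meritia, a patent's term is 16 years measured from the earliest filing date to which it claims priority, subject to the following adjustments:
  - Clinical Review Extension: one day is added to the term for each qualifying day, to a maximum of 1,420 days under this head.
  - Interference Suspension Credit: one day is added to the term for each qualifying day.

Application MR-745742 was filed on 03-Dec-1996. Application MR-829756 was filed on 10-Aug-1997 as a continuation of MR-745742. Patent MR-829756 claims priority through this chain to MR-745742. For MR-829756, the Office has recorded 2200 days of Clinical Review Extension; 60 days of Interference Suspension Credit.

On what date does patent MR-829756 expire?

2016-12-22

Earliest priority filing: 3 December 1996.
Base term: 3 December 1996 + 16 years → 3 December 2012.
Clinical Review Extension: 2200 days claimed exceeds the 1420-day cap, so +1420 days → 23 October 2016.
Interference Suspension Credit: +60 days → 22 December 2016.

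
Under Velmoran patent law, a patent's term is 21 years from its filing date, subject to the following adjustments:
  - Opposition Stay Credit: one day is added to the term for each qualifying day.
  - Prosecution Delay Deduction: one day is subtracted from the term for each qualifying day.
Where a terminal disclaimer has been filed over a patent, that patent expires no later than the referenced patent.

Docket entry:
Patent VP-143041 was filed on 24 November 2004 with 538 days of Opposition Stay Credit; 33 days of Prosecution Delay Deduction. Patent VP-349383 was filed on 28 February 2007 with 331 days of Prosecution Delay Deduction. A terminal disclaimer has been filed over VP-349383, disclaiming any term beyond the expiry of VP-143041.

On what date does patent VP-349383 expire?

Natural term of VP-349383:
  Base: filing + 21 years → 28 February 2028.
  Prosecution Delay Deduction: −331 days → 3 April 2027.
Expiry of referenced patent VP-143041:
  Base: filing + 21 years → 24 November 2025.
  Opposition Stay Credit: +538 days → 16 May 2027.
  Prosecution Delay Deduction: −33 days → 13 April 2027.
Terminal disclaimer: VP-349383 expires on the earlier of 3 April 2027 and 13 April 2027.

2027-04-03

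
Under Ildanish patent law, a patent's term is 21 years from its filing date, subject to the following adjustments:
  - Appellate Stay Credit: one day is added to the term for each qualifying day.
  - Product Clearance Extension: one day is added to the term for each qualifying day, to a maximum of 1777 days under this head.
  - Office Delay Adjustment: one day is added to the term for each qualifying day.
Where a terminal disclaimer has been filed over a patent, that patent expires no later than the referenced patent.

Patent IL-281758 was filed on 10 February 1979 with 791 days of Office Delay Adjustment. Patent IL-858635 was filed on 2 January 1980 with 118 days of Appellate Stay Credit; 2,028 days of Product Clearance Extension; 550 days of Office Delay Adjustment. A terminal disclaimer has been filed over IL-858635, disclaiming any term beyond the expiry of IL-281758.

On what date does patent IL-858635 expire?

April 11, 2002

Natural term of IL-858635:
  Base: filing + 21 years → 2 January 2001.
  Appellate Stay Credit: +118 days → 30 April 2001.
  Product Clearance Extension: 2028 days claimed exceeds the 1777-day cap, so +1777 days → 12 March 2006.
  Office Delay Adjustment: +550 days → 13 September 2007.
Expiry of referenced patent IL-281758:
  Base: filing + 21 years → 10 February 2000.
  Office Delay Adjustment: +791 days → 11 April 2002.
Terminal disclaimer: IL-858635 expires on the earlier of 13 September 2007 and 11 April 2002.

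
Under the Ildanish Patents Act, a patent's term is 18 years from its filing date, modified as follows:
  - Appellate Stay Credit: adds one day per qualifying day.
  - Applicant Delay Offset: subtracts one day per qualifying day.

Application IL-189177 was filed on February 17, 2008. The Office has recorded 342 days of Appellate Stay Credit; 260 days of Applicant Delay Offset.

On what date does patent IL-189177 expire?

2026-05-10

Base term: filing date + 18 years → 17 February 2026.
Appellate Stay Credit: +342 days → 25 January 2027.
Applicant Delay Offset: −260 days → 10 May 2026.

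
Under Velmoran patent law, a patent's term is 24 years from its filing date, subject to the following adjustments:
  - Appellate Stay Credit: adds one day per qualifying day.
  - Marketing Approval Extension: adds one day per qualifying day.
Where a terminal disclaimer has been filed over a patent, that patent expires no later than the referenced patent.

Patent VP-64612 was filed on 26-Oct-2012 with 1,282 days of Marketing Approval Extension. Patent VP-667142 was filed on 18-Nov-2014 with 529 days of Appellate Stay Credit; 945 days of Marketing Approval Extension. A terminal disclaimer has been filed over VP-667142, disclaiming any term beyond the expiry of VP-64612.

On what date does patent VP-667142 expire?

2040-04-30

Natural term of VP-667142:
  Base: filing + 24 years → 18 November 2038.
  Appellate Stay Credit: +529 days → 30 April 2040.
  Marketing Approval Extension: +945 days → 1 December 2042.
Expiry of referenced patent VP-64612:
  Base: filing + 24 years → 26 October 2036.
  Marketing Approval Extension: +1282 days → 30 April 2040.
Terminal disclaimer: VP-667142 expires on the earlier of 1 December 2042 and 30 April 2040.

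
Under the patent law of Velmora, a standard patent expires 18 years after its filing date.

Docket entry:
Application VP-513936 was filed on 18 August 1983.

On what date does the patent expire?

Filing date + 18 years → 18 August 2001.

August 18, 2001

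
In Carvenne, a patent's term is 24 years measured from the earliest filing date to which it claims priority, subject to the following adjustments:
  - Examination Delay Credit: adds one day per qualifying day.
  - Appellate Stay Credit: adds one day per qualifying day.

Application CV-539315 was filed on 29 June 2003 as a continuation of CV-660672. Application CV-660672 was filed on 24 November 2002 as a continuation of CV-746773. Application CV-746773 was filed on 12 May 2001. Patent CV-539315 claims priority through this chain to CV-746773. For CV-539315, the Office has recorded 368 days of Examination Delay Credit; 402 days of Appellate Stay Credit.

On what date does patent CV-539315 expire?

Earliest priority filing: 12 May 2001.
Base term: 12 May 2001 + 24 years → 12 May 2025.
Examination Delay Credit: +368 days → 15 May 2026.
Appellate Stay Credit: +402 days → 21 June 2027.

2027-06-21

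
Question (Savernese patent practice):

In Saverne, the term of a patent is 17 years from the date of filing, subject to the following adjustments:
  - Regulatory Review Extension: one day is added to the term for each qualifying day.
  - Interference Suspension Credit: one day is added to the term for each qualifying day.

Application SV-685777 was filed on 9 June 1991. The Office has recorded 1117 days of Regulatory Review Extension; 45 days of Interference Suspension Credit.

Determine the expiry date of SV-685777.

August 15, 2011

Base term: filing date + 17 years → 9 June 2008.
Regulatory Review Extension: +1117 days → 1 July 2011.
Interference Suspension Credit: +45 days → 15 August 2011.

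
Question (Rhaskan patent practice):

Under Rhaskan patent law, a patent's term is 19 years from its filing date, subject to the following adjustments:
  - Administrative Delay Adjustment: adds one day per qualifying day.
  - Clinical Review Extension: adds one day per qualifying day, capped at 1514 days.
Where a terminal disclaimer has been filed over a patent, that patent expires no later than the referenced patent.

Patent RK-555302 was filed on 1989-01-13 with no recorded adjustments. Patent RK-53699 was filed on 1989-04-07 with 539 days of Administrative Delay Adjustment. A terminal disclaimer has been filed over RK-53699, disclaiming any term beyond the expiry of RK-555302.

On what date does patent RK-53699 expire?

January 13, 2008

Natural term of RK-53699:
  Base: filing + 19 years → 7 April 2008.
  Administrative Delay Adjustment: +539 days → 28 September 2009.
Expiry of referenced patent RK-555302:
  Base: filing + 19 years → 13 January 2008.
Terminal disclaimer: RK-53699 expires on the earlier of 28 September 2009 and 13 January 2008.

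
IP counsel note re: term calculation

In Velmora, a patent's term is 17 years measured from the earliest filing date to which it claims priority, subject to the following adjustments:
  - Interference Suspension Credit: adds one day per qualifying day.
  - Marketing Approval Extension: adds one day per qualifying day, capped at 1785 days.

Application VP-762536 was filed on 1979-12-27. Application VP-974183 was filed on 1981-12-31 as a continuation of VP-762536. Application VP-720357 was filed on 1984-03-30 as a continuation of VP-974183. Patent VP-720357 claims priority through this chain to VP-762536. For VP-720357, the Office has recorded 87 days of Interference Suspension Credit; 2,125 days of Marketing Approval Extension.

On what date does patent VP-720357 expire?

Earliest priority filing: 27 December 1979.
Base term: 27 December 1979 + 17 years → 27 December 1996.
Interference Suspension Credit: +87 days → 24 March 1997.
Marketing Approval Extension: 2125 days claimed exceeds the 1785-day cap, so +1785 days → 11 February 2002.

2002-02-11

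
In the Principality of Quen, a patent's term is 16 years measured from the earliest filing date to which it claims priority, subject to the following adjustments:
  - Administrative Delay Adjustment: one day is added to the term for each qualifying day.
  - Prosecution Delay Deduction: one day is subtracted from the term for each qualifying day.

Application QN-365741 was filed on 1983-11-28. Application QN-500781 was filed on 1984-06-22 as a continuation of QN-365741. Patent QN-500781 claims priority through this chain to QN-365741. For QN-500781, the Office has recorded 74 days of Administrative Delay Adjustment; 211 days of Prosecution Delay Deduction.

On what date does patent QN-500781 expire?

July 14, 1999

Earliest priority filing: 28 November 1983.
Base term: 28 November 1983 + 16 years → 28 November 1999.
Administrative Delay Adjustment: +74 days → 10 February 2000.
Prosecution Delay Deduction: −211 days → 14 July 1999.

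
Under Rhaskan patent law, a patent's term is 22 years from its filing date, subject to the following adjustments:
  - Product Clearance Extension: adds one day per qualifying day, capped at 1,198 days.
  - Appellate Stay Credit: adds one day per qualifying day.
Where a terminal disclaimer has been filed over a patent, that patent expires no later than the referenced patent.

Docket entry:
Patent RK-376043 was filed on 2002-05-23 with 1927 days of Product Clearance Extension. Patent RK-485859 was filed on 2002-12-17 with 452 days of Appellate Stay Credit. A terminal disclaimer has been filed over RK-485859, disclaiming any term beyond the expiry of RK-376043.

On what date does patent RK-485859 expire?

Natural term of RK-485859:
  Base: filing + 22 years → 17 December 2024.
  Appellate Stay Credit: +452 days → 14 March 2026.
Expiry of referenced patent RK-376043:
  Base: filing + 22 years → 23 May 2024.
  Product Clearance Extension: 1927 days claimed exceeds the 1198-day cap, so +1198 days → 3 September 2027.
Terminal disclaimer: RK-485859 expires on the earlier of 14 March 2026 and 3 September 2027.

March 14, 2026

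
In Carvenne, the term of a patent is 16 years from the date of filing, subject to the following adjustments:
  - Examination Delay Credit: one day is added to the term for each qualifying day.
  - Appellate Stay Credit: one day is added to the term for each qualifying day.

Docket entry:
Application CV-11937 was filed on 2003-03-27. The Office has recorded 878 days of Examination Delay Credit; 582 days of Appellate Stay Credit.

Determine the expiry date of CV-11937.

March 26, 2023

Base term: filing date + 16 years → 27 March 2019.
Examination Delay Credit: +878 days → 21 August 2021.
Appellate Stay Credit: +582 days → 26 March 2023.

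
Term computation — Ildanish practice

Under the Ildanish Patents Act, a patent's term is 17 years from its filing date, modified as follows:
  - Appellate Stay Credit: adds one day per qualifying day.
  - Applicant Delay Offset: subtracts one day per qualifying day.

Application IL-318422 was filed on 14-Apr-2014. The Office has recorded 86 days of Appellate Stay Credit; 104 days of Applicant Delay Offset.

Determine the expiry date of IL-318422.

Base term: filing date + 17 years → 14 April 2031.
Appellate Stay Credit: +86 days → 9 July 2031.
Applicant Delay Offset: −104 days → 27 March 2031.

2031-03-27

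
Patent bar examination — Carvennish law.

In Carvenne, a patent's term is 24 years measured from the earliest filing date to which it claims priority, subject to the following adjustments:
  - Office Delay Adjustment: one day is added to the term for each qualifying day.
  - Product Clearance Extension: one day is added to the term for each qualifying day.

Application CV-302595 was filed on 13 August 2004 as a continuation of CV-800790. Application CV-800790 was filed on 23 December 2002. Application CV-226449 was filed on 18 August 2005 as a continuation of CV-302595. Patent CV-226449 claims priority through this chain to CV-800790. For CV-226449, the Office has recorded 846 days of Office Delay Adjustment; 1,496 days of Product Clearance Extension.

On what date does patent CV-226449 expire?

2033-05-22

Earliest priority filing: 23 December 2002.
Base term: 23 December 2002 + 24 years → 23 December 2026.
Office Delay Adjustment: +846 days → 17 April 2029.
Product Clearance Extension: +1496 days → 22 May 2033.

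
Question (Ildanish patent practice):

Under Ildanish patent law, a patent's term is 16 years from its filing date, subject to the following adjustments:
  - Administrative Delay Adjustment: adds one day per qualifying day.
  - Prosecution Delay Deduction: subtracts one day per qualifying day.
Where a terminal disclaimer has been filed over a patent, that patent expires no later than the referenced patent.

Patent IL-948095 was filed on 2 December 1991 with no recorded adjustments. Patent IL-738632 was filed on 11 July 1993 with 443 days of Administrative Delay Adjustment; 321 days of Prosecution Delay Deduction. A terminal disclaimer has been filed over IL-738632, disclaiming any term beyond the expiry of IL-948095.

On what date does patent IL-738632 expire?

December 2, 2007

Natural term of IL-738632:
  Base: filing + 16 years → 11 July 2009.
  Administrative Delay Adjustment: +443 days → 27 September 2010.
  Prosecution Delay Deduction: −321 days → 10 November 2009.
Expiry of referenced patent IL-948095:
  Base: filing + 16 years → 2 December 2007.
Terminal disclaimer: IL-738632 expires on the earlier of 10 November 2009 and 2 December 2007.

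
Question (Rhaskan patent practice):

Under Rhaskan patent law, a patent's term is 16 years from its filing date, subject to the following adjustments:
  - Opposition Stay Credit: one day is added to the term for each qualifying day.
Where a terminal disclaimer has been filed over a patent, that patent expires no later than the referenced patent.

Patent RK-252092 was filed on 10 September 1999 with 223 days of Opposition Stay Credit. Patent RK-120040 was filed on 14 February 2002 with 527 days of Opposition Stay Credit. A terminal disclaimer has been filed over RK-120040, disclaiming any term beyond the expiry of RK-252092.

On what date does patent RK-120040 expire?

Natural term of RK-120040:
  Base: filing + 16 years → 14 February 2018.
  Opposition Stay Credit: +527 days → 26 July 2019.
Expiry of referenced patent RK-252092:
  Base: filing + 16 years → 10 September 2015.
  Opposition Stay Credit: +223 days → 20 April 2016.
Terminal disclaimer: RK-120040 expires on the earlier of 26 July 2019 and 20 April 2016.

2016-04-20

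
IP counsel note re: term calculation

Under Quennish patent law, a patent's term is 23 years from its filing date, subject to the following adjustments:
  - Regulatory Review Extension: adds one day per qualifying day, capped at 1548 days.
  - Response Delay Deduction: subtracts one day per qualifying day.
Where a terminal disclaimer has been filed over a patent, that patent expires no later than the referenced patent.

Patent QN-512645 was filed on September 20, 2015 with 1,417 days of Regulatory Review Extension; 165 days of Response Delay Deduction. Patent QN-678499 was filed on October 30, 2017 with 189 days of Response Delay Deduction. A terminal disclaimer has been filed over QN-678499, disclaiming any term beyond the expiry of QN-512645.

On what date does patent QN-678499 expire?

April 24, 2040

Natural term of QN-678499:
  Base: filing + 23 years → 30 October 2040.
  Response Delay Deduction: −189 days → 24 April 2040.
Expiry of referenced patent QN-512645:
  Base: filing + 23 years → 20 September 2038.
  Regulatory Review Extension: 1417 days (within the 1548-day cap) → +1417 days → 7 August 2042.
  Response Delay Deduction: −165 days → 23 February 2042.
Terminal disclaimer: QN-678499 expires on the earlier of 24 April 2040 and 23 February 2042.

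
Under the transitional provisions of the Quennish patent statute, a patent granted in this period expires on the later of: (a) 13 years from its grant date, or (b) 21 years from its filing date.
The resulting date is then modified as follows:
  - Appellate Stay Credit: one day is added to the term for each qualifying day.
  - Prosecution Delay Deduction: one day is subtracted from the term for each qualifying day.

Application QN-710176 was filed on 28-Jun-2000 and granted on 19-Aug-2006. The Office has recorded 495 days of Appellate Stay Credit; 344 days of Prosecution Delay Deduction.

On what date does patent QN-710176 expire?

(a) grant + 13 years → 19 August 2019.
(b) filing + 21 years → 28 June 2021.
Later of the two: 28 June 2021.
Appellate Stay Credit: +495 days → 5 November 2022.
Prosecution Delay Deduction: −344 days → 26 November 2021.

November 26, 2021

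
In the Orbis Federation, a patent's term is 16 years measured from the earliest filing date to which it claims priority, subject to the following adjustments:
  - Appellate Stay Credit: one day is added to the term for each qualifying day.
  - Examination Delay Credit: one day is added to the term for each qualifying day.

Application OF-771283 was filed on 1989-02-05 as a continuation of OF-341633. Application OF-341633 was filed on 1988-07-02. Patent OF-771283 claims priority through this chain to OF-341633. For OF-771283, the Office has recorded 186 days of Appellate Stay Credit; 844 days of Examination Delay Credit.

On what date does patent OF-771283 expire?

Earliest priority filing: 2 July 1988.
Base term: 2 July 1988 + 16 years → 2 July 2004.
Appellate Stay Credit: +186 days → 4 January 2005.
Examination Delay Credit: +844 days → 28 April 2007.

2007-04-28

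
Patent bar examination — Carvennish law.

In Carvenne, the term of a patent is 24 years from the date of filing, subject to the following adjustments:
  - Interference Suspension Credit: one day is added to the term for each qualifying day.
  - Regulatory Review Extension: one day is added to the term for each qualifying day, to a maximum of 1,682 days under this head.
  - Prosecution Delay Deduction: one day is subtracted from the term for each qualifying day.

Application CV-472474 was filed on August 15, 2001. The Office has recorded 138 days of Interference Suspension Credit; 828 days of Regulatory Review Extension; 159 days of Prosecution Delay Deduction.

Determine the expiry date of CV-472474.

Base term: filing date + 24 years → 15 August 2025.
Interference Suspension Credit: +138 days → 31 December 2025.
Regulatory Review Extension: 828 days (within the 1682-day cap) → +828 days → 7 April 2028.
Prosecution Delay Deduction: −159 days → 31 October 2027.

October 31, 2027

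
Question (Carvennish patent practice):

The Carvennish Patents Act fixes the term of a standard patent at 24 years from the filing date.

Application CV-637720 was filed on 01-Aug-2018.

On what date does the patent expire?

Filing date + 24 years → 1 August 2042.

2042-08-01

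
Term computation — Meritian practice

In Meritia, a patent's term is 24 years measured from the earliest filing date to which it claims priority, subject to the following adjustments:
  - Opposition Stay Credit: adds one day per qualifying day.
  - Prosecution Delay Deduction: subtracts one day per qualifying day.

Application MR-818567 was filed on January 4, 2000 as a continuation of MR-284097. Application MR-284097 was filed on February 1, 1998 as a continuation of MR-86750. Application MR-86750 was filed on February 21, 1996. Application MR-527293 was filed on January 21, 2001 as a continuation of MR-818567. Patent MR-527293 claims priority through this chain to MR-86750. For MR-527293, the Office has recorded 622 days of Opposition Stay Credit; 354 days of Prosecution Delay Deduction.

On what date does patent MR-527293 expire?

Earliest priority filing: 21 February 1996.
Base term: 21 February 1996 + 24 years → 21 February 2020.
Opposition Stay Credit: +622 days → 4 November 2021.
Prosecution Delay Deduction: −354 days → 15 November 2020.

2020-11-15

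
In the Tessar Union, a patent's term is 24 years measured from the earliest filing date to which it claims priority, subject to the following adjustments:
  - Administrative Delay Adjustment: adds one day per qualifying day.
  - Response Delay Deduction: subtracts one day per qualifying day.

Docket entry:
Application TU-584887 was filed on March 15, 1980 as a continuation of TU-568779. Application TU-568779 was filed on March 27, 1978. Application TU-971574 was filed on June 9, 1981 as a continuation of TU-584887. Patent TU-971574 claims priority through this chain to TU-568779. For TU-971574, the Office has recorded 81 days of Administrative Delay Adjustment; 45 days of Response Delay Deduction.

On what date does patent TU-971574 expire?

Earliest priority filing: 27 March 1978.
Base term: 27 March 1978 + 24 years → 27 March 2002.
Administrative Delay Adjustment: +81 days → 16 June 2002.
Response Delay Deduction: −45 days → 2 May 2002.

2002-05-02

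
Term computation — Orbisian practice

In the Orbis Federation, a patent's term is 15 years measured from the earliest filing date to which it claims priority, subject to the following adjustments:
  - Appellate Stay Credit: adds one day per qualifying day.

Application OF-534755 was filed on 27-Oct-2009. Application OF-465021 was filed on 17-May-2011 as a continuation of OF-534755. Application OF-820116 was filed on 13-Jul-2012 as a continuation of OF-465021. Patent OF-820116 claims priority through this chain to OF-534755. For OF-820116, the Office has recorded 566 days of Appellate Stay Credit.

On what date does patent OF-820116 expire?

Earliest priority filing: 27 October 2009.
Base term: 27 October 2009 + 15 years → 27 October 2024.
Appellate Stay Credit: +566 days → 16 May 2026.

2026-05-16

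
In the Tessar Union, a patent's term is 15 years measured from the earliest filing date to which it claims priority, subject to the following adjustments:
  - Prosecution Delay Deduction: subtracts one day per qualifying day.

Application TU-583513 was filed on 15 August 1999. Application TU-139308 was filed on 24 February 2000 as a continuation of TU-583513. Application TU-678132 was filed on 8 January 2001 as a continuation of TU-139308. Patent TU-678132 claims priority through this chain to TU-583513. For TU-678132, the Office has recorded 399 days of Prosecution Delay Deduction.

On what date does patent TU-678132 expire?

Earliest priority filing: 15 August 1999.
Base term: 15 August 1999 + 15 years → 15 August 2014.
Prosecution Delay Deduction: −399 days → 12 July 2013.

July 12, 2013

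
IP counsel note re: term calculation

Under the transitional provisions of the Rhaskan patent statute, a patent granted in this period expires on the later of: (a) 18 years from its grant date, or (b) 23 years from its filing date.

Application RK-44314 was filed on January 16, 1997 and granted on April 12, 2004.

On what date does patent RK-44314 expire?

(a) grant + 18 years → 12 April 2022.
(b) filing + 23 years → 16 January 2020.
Later of the two: 12 April 2022.

2022-04-12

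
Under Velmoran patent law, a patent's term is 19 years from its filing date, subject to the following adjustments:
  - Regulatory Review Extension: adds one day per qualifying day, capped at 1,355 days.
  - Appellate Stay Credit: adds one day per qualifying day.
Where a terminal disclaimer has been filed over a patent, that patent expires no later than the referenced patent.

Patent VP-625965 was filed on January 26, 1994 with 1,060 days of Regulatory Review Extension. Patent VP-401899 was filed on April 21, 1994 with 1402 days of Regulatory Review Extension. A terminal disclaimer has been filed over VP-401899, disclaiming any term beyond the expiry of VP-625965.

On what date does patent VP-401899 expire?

Natural term of VP-401899:
  Base: filing + 19 years → 21 April 2013.
  Regulatory Review Extension: 1402 days claimed exceeds the 1355-day cap, so +1355 days → 5 January 2017.
Expiry of referenced patent VP-625965:
  Base: filing + 19 years → 26 January 2013.
  Regulatory Review Extension: 1060 days (within the 1355-day cap) → +1060 days → 22 December 2015.
Terminal disclaimer: VP-401899 expires on the earlier of 5 January 2017 and 22 December 2015.

2015-12-22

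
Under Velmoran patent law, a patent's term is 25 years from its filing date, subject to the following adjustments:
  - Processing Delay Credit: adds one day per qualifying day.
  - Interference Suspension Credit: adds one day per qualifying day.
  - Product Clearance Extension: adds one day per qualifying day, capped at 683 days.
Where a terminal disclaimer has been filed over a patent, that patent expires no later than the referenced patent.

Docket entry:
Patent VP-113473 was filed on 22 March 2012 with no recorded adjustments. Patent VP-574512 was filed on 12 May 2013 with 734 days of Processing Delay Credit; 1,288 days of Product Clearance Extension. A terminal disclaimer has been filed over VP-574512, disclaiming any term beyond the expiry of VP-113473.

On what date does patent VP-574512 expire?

March 22, 2037

Natural term of VP-574512:
  Base: filing + 25 years → 12 May 2038.
  Processing Delay Credit: +734 days → 15 May 2040.
  Product Clearance Extension: 1288 days claimed exceeds the 683-day cap, so +683 days → 29 March 2042.
Expiry of referenced patent VP-113473:
  Base: filing + 25 years → 22 March 2037.
Terminal disclaimer: VP-574512 expires on the earlier of 29 March 2042 and 22 March 2037.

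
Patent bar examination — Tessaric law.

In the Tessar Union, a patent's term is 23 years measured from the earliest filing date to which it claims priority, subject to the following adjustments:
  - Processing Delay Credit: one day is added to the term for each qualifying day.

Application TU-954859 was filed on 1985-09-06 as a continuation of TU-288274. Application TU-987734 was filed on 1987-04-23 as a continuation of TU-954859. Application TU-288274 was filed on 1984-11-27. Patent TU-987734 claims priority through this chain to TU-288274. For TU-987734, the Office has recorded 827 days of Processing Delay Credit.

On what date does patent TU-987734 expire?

March 3, 2010

Earliest priority filing: 27 November 1984.
Base term: 27 November 1984 + 23 years → 27 November 2007.
Processing Delay Credit: +827 days → 3 March 2010.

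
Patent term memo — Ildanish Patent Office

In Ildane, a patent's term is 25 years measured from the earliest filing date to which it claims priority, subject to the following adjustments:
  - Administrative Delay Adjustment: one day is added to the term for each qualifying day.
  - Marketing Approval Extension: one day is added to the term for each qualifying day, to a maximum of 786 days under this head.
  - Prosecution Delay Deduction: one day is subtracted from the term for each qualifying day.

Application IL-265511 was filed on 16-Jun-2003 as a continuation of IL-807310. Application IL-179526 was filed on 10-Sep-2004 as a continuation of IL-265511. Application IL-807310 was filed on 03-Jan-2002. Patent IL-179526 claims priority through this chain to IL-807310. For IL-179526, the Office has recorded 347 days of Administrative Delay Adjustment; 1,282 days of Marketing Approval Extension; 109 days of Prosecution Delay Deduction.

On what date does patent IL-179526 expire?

Earliest priority filing: 3 January 2002.
Base term: 3 January 2002 + 25 years → 3 January 2027.
Administrative Delay Adjustment: +347 days → 16 December 2027.
Marketing Approval Extension: 1282 days claimed exceeds the 786-day cap, so +786 days → 9 February 2030.
Prosecution Delay Deduction: −109 days → 23 October 2029.

October 23, 2029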